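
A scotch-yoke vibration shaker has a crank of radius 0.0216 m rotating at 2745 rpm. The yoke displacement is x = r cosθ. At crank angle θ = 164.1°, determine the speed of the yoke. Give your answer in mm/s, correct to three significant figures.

ω = 287.5 rad/s (from 2745 rpm).
x = r cosθ ⇒ ẋ = −rω sinθ.
|v| = rω|sinθ| = 0.0216·287.5·|sin 164.1°| = 1.701 m/s = 1701 mm/s.

1700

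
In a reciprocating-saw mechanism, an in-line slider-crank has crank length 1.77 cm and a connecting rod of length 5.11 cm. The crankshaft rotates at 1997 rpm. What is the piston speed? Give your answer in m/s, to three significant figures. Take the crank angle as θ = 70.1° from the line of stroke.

3.91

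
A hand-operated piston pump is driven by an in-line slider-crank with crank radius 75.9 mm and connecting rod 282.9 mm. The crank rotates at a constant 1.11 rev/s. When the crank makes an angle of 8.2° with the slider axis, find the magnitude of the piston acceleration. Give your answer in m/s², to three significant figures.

4.61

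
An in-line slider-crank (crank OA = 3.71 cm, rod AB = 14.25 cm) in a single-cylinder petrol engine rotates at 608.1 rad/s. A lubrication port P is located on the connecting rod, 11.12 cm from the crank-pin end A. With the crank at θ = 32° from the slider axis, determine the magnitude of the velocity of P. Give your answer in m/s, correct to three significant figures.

14.7

ω = 608.1 rad/s.  Crank-pin speed |V_A| = rω = 22.561 m/s, perpendicular to OA.
Rod angle: sinφ = −(r/L) sinθ ⇒ φ = -7.930°; ω_rod = −rω cosθ/√(L²−r²sin²θ) = -135.56 rad/s.
V_P = V_A + ω_rod × AP, with AP = 0.1112 m along the rod.
Components: V_Px = −rω sinθ − a·ω_rod·sinφ = -14.035 m/s;  V_Py = rω cosθ + a·ω_rod·cosφ = +4.2024 m/s.
|V_P| = √(V_Px² + V_Py²) = 14.651 m/s.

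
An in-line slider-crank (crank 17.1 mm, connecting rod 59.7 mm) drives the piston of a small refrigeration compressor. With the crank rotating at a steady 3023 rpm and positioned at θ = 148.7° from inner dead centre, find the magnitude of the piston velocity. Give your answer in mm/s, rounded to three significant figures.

2120

ω = 2π·3023/60 = 316.6 rad/s
For an in-line slider-crank, x = r cosθ + √(L² − r² sin²θ), so v = −rω sinθ·[1 + r cosθ/√(L² − r² sin²θ)].
With r = 0.0171 m, L = 0.0597 m, θ = 148.7°: √(L² − r² sin²θ) = 0.059035 m.
v = −0.0171·316.6·0.51952·[1 + 0.0171·-0.85446/0.059035] = -2.1163 m/s.
|v| = 2.1163 m/s = 2116.3 mm/s.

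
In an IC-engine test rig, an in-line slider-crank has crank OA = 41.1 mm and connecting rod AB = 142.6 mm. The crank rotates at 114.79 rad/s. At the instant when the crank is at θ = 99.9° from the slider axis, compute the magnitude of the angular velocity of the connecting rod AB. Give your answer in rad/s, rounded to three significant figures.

5.93

ω = 114.8 rad/s
The rod makes angle φ with the slider axis where L sinφ = r sinθ; differentiating, L cosφ·φ̇ = r ω cosθ.
L cosφ = √(L² − r² sin²θ) = 0.13673 m.
|ω_rod| = r ω |cosθ| / √(L² − r² sin²θ) = 0.0411·114.8·0.17193/0.13673 = 5.9324 rad/s.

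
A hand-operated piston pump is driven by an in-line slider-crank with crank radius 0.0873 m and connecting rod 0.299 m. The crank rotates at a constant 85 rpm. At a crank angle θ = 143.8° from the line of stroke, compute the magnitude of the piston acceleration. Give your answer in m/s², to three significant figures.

4.92

ω = 2π·85/60 = 8.901 rad/s
x(θ) = r cosθ + √(L² − r² sin²θ); with ω constant, a = ω²·d²x/dθ².
d²x/dθ² = −r cosθ − r²(cos2θ)/√u − r⁴ sin²2θ/(4u^{3/2}),  u = L² − r² sin²θ = 0.0867426 m².
Substituting r = 0.0873 m, L = 0.299 m, θ = 143.8°: d²x/dθ² = +0.062107 m.
a = ω²·d²x/dθ² = (8.901)²·(+0.062107) = +4.9208 m/s²;  |a| = 4.9208 m/s².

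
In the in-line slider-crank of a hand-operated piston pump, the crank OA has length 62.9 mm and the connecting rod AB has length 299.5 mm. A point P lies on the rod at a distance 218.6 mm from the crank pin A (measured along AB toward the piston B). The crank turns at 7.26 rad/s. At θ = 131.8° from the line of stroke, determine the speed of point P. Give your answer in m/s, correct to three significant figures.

0.316

ω = 7.26 rad/s.  Crank-pin speed |V_A| = rω = 0.45665 m/s, perpendicular to OA.
Rod angle: sinφ = −(r/L) sinθ ⇒ φ = -9.007°; ω_rod = −rω cosθ/√(L²−r²sin²θ) = +1.029 rad/s.
V_P = V_A + ω_rod × AP, with AP = 0.2186 m along the rod.
Components: V_Px = −rω sinθ − a·ω_rod·sinφ = -0.30521 m/s;  V_Py = rω cosθ + a·ω_rod·cosφ = -0.082217 m/s.
|V_P| = √(V_Px² + V_Py²) = 0.31609 m/s.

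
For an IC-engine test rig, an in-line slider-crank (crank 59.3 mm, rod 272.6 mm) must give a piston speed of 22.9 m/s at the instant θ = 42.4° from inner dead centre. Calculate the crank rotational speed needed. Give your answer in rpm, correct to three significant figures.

4700

For an in-line slider-crank, |v_piston| = rω|sinθ|·[1 + r cosθ/√(L² − r² sin²θ)].
With r = 0.0593 m, L = 0.2726 m, θ = 42.4°: the bracketed kinematic factor |dx/dθ| = 0.04648 m.
ω = v/|dx/dθ| = 22.9/0.04648 = 492.69 rad/s.
N = 60ω/(2π) = 4704.8 rpm.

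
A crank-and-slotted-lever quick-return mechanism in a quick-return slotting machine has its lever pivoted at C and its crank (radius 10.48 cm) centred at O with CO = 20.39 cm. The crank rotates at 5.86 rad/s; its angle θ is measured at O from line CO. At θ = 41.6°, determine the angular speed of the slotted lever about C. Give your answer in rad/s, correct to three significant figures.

1.87

ω = 5.86 rad/s
Crank pin A relative to C: A = (d + r cosθ, r sinθ); lever angle φ = atan2(r sinθ, d + r cosθ).
Differentiating tanφ: φ̇ = rω(d cosθ + r)/(d² + r² + 2dr cosθ).
d² + r² + 2dr cosθ = |CA|² = 0.0845172 m²;  d cosθ + r = +0.25728 m.
|ω_lever| = |0.1048·5.86·+0.25728| / 0.0845172 = 1.8694 rad/s.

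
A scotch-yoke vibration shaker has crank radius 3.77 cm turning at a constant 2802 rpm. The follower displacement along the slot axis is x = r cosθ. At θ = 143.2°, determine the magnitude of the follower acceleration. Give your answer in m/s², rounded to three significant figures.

2600

ω = 293.4 rad/s (from 2802 rpm).
x = r cosθ ⇒ ẍ = −rω² cosθ (ω constant).
|a| = rω²|cosθ| = 0.0377·(293.4)²·|cos 143.2°| = 2599.1 m/s².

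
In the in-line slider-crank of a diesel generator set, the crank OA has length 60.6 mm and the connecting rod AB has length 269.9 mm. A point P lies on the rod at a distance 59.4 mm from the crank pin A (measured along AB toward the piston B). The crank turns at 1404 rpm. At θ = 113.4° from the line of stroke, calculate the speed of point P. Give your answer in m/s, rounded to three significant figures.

8.47

ω = 147 rad/s.  Crank-pin speed |V_A| = rω = 8.9098 m/s, perpendicular to OA.
Rod angle: sinφ = −(r/L) sinθ ⇒ φ = -11.892°; ω_rod = −rω cosθ/√(L²−r²sin²θ) = +13.398 rad/s.
V_P = V_A + ω_rod × AP, with AP = 0.0594 m along the rod.
Components: V_Px = −rω sinθ − a·ω_rod·sinφ = -8.013 m/s;  V_Py = rω cosθ + a·ω_rod·cosφ = -2.7598 m/s.
|V_P| = √(V_Px² + V_Py²) = 8.475 m/s.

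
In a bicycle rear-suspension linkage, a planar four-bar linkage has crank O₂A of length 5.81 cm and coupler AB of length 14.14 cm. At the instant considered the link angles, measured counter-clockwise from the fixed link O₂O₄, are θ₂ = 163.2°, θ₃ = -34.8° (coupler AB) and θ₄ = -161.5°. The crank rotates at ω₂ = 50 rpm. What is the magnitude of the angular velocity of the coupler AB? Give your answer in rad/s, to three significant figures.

1.55

ω₂ = 5.236 rad/s (from 50 rpm).
Differentiating the loop-closure r₂e^{iθ₂}+r₃e^{iθ₃}=r₁+r₄e^{iθ₄} gives r₂ω₂e^{iθ₂}+r₃ω₃e^{iθ₃}=r₄ω₄e^{iθ₄}.
Eliminating the other unknown: ω₃ = r₂ω₂ sin(θ₄−θ₂) / [r₃ sin(θ₃−θ₄)].
Numerator sine = +0.57786; denominator sine = +0.80178.
Result = 0.0581·5.236·(+0.57786) / (0.1414·(+0.80178)) = +1.5506 rad/s; magnitude 1.5506 rad/s.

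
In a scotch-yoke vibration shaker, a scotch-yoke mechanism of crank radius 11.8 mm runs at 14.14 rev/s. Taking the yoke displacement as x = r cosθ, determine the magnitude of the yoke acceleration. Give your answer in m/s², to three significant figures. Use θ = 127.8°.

ω = 88.84 rad/s (from 14.14 rev/s).
x = r cosθ ⇒ ẍ = −rω² cosθ (ω constant).
|a| = rω²|cosθ| = 0.0118·(88.84)²·|cos 127.8°| = 57.087 m/s².

57.1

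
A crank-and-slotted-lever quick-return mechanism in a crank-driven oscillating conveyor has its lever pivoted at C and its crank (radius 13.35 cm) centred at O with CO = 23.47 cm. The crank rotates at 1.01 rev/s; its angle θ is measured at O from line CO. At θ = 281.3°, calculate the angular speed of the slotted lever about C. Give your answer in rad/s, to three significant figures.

1.79

ω = 6.346 rad/s (from 1.01 rev/s).
Crank pin A relative to C: A = (d + r cosθ, r sinθ); lever angle φ = atan2(r sinθ, d + r cosθ).
Differentiating tanφ: φ̇ = rω(d cosθ + r)/(d² + r² + 2dr cosθ).
d² + r² + 2dr cosθ = |CA|² = 0.0851853 m²;  d cosθ + r = +0.17949 m.
|ω_lever| = |0.1335·6.346·+0.17949| / 0.0851853 = 1.7851 rad/s.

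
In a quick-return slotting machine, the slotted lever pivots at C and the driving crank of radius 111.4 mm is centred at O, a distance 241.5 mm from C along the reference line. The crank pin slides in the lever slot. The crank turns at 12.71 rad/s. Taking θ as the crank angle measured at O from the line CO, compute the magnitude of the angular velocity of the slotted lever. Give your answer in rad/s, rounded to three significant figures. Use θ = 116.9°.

ω = 12.71 rad/s
Crank pin A relative to C: A = (d + r cosθ, r sinθ); lever angle φ = atan2(r sinθ, d + r cosθ).
Differentiating tanφ: φ̇ = rω(d cosθ + r)/(d² + r² + 2dr cosθ).
d² + r² + 2dr cosθ = |CA|² = 0.0463884 m²;  d cosθ + r = +0.002137 m.
|ω_lever| = |0.1114·12.71·+0.002137| / 0.0463884 = 0.065227 rad/s.

0.0652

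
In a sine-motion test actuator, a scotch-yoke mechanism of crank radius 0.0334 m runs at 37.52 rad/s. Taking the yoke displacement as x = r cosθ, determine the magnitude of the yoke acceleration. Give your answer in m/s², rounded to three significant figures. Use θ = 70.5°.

15.7

ω = 37.52 rad/s
x = r cosθ ⇒ ẍ = −rω² cosθ (ω constant).
|a| = rω²|cosθ| = 0.0334·(37.52)²·|cos 70.5°| = 15.695 m/s².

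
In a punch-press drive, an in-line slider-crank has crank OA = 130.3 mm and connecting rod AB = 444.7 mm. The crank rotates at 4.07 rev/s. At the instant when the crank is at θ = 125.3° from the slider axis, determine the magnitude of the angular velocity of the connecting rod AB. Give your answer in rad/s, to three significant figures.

ω = 25.57 rad/s (converted from 4.07 rev/s).
The rod makes angle φ with the slider axis where L sinφ = r sinθ; differentiating, L cosφ·φ̇ = r ω cosθ.
L cosφ = √(L² − r² sin²θ) = 0.4318 m.
|ω_rod| = r ω |cosθ| / √(L² − r² sin²θ) = 0.1303·25.57·0.57786/0.4318 = 4.4592 rad/s.

4.46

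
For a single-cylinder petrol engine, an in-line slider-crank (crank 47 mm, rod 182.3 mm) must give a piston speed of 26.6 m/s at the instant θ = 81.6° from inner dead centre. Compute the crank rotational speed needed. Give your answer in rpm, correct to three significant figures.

5260

For an in-line slider-crank, |v_piston| = rω|sinθ|·[1 + r cosθ/√(L² − r² sin²θ)].
With r = 0.047 m, L = 0.1823 m, θ = 81.6°: the bracketed kinematic factor |dx/dθ| = 0.048307 m.
ω = v/|dx/dθ| = 26.6/0.048307 = 550.65 rad/s.
N = 60ω/(2π) = 5258.3 rpm.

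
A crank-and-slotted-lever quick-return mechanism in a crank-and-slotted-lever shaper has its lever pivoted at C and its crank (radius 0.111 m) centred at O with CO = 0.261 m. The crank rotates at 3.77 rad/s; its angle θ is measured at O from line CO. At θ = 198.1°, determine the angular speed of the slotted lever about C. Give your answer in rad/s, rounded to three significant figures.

2.26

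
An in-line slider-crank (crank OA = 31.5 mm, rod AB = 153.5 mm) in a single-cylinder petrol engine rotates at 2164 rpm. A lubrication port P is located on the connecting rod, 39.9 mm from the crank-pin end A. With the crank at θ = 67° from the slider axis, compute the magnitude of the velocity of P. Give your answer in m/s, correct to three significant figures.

ω = 226.6 rad/s.  Crank-pin speed |V_A| = rω = 7.1383 m/s, perpendicular to OA.
Rod angle: sinφ = −(r/L) sinθ ⇒ φ = -10.889°; ω_rod = −rω cosθ/√(L²−r²sin²θ) = -18.504 rad/s.
V_P = V_A + ω_rod × AP, with AP = 0.0399 m along the rod.
Components: V_Px = −rω sinθ − a·ω_rod·sinφ = -6.7103 m/s;  V_Py = rω cosθ + a·ω_rod·cosφ = +2.0642 m/s.
|V_P| = √(V_Px² + V_Py²) = 7.0206 m/s.

7.02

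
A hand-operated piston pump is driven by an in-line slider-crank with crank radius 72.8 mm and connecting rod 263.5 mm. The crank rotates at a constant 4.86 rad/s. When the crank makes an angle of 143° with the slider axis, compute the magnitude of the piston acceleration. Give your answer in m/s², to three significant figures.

ω = 4.86 rad/s
x(θ) = r cosθ + √(L² − r² sin²θ); with ω constant, a = ω²·d²x/dθ².
d²x/dθ² = −r cosθ − r²(cos2θ)/√u − r⁴ sin²2θ/(4u^{3/2}),  u = L² − r² sin²θ = 0.0675127 m².
Substituting r = 0.0728 m, L = 0.2635 m, θ = 143°: d²x/dθ² = +0.052149 m.
a = ω²·d²x/dθ² = (4.86)²·(+0.052149) = +1.2317 m/s²;  |a| = 1.2317 m/s².

1.23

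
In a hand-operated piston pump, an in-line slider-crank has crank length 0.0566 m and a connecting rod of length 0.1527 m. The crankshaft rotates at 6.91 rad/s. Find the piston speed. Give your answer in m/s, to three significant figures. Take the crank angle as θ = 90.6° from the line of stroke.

0.389

ω = 6.91 rad/s
For an in-line slider-crank, x = r cosθ + √(L² − r² sin²θ), so v = −rω sinθ·[1 + r cosθ/√(L² − r² sin²θ)].
With r = 0.0566 m, L = 0.1527 m, θ = 90.6°: √(L² − r² sin²θ) = 0.14182 m.
v = −0.0566·6.91·0.99995·[1 + 0.0566·-0.01047/0.14182] = -0.38945 m/s.
|v| = 0.38945 m/s.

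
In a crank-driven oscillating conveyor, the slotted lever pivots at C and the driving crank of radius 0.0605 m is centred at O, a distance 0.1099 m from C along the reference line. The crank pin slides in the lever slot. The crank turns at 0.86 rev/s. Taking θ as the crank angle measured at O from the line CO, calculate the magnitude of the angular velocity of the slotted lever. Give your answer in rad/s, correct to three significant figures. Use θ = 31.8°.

ω = 5.404 rad/s (from 0.86 rev/s).
Crank pin A relative to C: A = (d + r cosθ, r sinθ); lever angle φ = atan2(r sinθ, d + r cosθ).
Differentiating tanφ: φ̇ = rω(d cosθ + r)/(d² + r² + 2dr cosθ).
d² + r² + 2dr cosθ = |CA|² = 0.02704 m²;  d cosθ + r = +0.1539 m.
|ω_lever| = |0.0605·5.404·+0.1539| / 0.02704 = 1.8607 rad/s.

1.86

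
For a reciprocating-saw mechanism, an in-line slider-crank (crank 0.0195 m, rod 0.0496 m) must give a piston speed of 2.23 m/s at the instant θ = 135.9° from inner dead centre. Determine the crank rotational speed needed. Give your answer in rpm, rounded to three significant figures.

2220

For an in-line slider-crank, |v_piston| = rω|sinθ|·[1 + r cosθ/√(L² − r² sin²θ)].
With r = 0.0195 m, L = 0.0496 m, θ = 135.9°: the bracketed kinematic factor |dx/dθ| = 0.009587 m.
ω = v/|dx/dθ| = 2.23/0.009587 = 232.61 rad/s.
N = 60ω/(2π) = 2221.2 rpm.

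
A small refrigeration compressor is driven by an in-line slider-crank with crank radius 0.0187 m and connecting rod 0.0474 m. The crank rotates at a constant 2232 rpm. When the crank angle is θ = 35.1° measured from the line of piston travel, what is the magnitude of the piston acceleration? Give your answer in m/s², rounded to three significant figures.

991

ω = 2π·2232/60 = 233.7 rad/s
x(θ) = r cosθ + √(L² − r² sin²θ); with ω constant, a = ω²·d²x/dθ².
d²x/dθ² = −r cosθ − r²(cos2θ)/√u − r⁴ sin²2θ/(4u^{3/2}),  u = L² − r² sin²θ = 0.00213114 m².
Substituting r = 0.0187 m, L = 0.0474 m, θ = 35.1°: d²x/dθ² = -0.01814 m.
a = ω²·d²x/dθ² = (233.7)²·(-0.01814) = -991.04 m/s²;  |a| = 991.04 m/s².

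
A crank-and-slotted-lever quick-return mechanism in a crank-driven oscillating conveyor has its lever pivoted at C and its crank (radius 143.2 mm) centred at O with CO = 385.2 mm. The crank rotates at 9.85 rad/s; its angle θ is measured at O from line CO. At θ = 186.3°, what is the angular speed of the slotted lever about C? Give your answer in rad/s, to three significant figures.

5.71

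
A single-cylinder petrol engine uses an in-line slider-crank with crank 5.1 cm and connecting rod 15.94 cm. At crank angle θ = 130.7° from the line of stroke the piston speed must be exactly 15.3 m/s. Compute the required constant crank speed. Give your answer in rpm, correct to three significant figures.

4810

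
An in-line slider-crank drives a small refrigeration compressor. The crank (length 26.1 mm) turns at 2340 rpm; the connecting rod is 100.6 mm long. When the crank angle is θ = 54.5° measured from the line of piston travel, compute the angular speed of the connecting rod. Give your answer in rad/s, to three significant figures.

37.8

ω = 245 rad/s (converted from 2340 rpm).
The rod makes angle φ with the slider axis where L sinφ = r sinθ; differentiating, L cosφ·φ̇ = r ω cosθ.
L cosφ = √(L² − r² sin²θ) = 0.09833 m.
|ω_rod| = r ω |cosθ| / √(L² − r² sin²θ) = 0.0261·245·0.58070/0.09833 = 37.77 rad/s.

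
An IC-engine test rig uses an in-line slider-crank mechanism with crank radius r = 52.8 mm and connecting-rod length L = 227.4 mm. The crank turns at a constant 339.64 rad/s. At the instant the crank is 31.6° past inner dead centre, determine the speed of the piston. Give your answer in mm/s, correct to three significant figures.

11300

ω = 339.6 rad/s
For an in-line slider-crank, x = r cosθ + √(L² − r² sin²θ), so v = −rω sinθ·[1 + r cosθ/√(L² − r² sin²θ)].
With r = 0.0528 m, L = 0.2274 m, θ = 31.6°: √(L² − r² sin²θ) = 0.22571 m.
v = −0.0528·339.6·0.52399·[1 + 0.0528·0.85173/0.22571] = -11.269 m/s.
|v| = 11.269 m/s = 11269 mm/s.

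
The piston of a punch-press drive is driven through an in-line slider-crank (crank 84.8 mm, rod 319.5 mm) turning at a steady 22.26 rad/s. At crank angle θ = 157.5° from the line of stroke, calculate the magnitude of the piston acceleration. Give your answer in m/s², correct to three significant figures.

ω = 22.26 rad/s
x(θ) = r cosθ + √(L² − r² sin²θ); with ω constant, a = ω²·d²x/dθ².
d²x/dθ² = −r cosθ − r²(cos2θ)/√u − r⁴ sin²2θ/(4u^{3/2}),  u = L² − r² sin²θ = 0.101027 m².
Substituting r = 0.0848 m, L = 0.3195 m, θ = 157.5°: d²x/dθ² = +0.062146 m.
a = ω²·d²x/dθ² = (22.26)²·(+0.062146) = +30.794 m/s²;  |a| = 30.794 m/s².

30.8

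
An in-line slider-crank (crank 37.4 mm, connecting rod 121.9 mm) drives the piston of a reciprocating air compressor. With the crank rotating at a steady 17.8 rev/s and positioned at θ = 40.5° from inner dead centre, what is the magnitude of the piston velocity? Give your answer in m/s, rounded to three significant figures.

ω = 2π·17.8 = 111.8 rad/s
For an in-line slider-crank, x = r cosθ + √(L² − r² sin²θ), so v = −rω sinθ·[1 + r cosθ/√(L² − r² sin²θ)].
With r = 0.0374 m, L = 0.1219 m, θ = 40.5°: √(L² − r² sin²θ) = 0.11946 m.
v = −0.0374·111.8·0.64945·[1 + 0.0374·0.76041/0.11946] = -3.3633 m/s.
|v| = 3.3633 m/s.

3.36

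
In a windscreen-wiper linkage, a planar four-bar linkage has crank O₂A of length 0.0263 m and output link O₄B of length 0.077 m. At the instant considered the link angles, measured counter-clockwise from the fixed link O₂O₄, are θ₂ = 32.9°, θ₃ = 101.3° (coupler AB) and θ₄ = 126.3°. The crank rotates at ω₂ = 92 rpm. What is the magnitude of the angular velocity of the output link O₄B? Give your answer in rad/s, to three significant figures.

7.24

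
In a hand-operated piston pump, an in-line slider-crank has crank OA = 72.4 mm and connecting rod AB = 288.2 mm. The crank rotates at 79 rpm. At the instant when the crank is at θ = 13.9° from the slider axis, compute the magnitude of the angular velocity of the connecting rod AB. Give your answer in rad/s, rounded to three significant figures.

2.02

ω = 8.273 rad/s (converted from 79 rpm).
The rod makes angle φ with the slider axis where L sinφ = r sinθ; differentiating, L cosφ·φ̇ = r ω cosθ.
L cosφ = √(L² − r² sin²θ) = 0.28767 m.
|ω_rod| = r ω |cosθ| / √(L² − r² sin²θ) = 0.0724·8.273·0.97072/0.28767 = 2.0211 rad/s.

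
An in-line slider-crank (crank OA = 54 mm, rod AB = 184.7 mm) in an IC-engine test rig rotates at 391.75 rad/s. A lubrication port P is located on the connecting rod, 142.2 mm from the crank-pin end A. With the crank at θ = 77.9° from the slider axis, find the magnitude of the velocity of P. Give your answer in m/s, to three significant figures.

ω = 391.8 rad/s.  Crank-pin speed |V_A| = rω = 21.154 m/s, perpendicular to OA.
Rod angle: sinφ = −(r/L) sinθ ⇒ φ = -16.611°; ω_rod = −rω cosθ/√(L²−r²sin²θ) = -25.054 rad/s.
V_P = V_A + ω_rod × AP, with AP = 0.1422 m along the rod.
Components: V_Px = −rω sinθ − a·ω_rod·sinφ = -21.703 m/s;  V_Py = rω cosθ + a·ω_rod·cosφ = +1.0204 m/s.
|V_P| = √(V_Px² + V_Py²) = 21.727 m/s.

21.7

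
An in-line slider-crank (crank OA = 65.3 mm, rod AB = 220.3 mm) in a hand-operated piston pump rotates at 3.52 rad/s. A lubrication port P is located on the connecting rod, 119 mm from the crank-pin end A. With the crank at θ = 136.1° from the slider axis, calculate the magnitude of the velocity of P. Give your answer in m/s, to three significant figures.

0.160

ω = 3.52 rad/s.  Crank-pin speed |V_A| = rω = 0.22986 m/s, perpendicular to OA.
Rod angle: sinφ = −(r/L) sinθ ⇒ φ = -11.861°; ω_rod = −rω cosθ/√(L²−r²sin²θ) = +0.76821 rad/s.
V_P = V_A + ω_rod × AP, with AP = 0.119 m along the rod.
Components: V_Px = −rω sinθ − a·ω_rod·sinφ = -0.14059 m/s;  V_Py = rω cosθ + a·ω_rod·cosφ = -0.076158 m/s.
|V_P| = √(V_Px² + V_Py²) = 0.1599 m/s.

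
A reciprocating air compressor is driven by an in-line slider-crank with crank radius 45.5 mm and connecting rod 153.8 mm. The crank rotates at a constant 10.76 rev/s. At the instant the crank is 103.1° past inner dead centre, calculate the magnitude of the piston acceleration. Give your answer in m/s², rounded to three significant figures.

ω = 2π·10.8 = 67.61 rad/s
x(θ) = r cosθ + √(L² − r² sin²θ); with ω constant, a = ω²·d²x/dθ².
d²x/dθ² = −r cosθ − r²(cos2θ)/√u − r⁴ sin²2θ/(4u^{3/2}),  u = L² − r² sin²θ = 0.0216905 m².
Substituting r = 0.0455 m, L = 0.1538 m, θ = 103.1°: d²x/dθ² = +0.02286 m.
a = ω²·d²x/dθ² = (67.61)²·(+0.02286) = +104.49 m/s²;  |a| = 104.49 m/s².

104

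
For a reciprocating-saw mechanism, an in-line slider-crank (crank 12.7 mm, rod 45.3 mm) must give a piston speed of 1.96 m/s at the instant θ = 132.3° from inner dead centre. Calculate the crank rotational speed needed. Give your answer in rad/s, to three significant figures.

For an in-line slider-crank, |v_piston| = rω|sinθ|·[1 + r cosθ/√(L² − r² sin²θ)].
With r = 0.0127 m, L = 0.0453 m, θ = 132.3°: the bracketed kinematic factor |dx/dθ| = 0.0075816 m.
ω = v/|dx/dθ| = 1.96/0.0075816 = 258.52 rad/s.

259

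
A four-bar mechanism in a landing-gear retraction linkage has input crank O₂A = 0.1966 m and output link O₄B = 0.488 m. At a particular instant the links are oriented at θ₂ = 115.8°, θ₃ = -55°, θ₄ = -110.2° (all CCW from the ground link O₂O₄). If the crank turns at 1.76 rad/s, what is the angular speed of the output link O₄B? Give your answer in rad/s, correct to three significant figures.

0.138

ω₂ = 1.76 rad/s
Differentiating the loop-closure r₂e^{iθ₂}+r₃e^{iθ₃}=r₁+r₄e^{iθ₄} gives r₂ω₂e^{iθ₂}+r₃ω₃e^{iθ₃}=r₄ω₄e^{iθ₄}.
Eliminating the other unknown: ω₄ = r₂ω₂ sin(θ₂−θ₃) / [r₄ sin(θ₄−θ₃)].
Numerator sine = +0.15988; denominator sine = -0.82115.
Result = 0.1966·1.76·(+0.15988) / (0.488·(-0.82115)) = -0.13805 rad/s; magnitude 0.13805 rad/s.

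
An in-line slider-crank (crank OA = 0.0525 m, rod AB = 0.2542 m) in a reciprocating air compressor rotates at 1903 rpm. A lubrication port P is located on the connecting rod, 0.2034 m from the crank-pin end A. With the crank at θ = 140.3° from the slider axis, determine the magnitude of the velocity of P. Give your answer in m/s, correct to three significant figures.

ω = 199.3 rad/s.  Crank-pin speed |V_A| = rω = 10.462 m/s, perpendicular to OA.
Rod angle: sinφ = −(r/L) sinθ ⇒ φ = -7.581°; ω_rod = −rω cosθ/√(L²−r²sin²θ) = +31.946 rad/s.
V_P = V_A + ω_rod × AP, with AP = 0.2034 m along the rod.
Components: V_Px = −rω sinθ − a·ω_rod·sinφ = -5.8258 m/s;  V_Py = rω cosθ + a·ω_rod·cosφ = -1.6087 m/s.
|V_P| = √(V_Px² + V_Py²) = 6.0438 m/s.

6.04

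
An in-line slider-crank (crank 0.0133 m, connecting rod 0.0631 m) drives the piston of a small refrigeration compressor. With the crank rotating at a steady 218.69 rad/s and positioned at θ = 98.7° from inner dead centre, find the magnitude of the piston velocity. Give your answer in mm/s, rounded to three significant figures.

2780

ω = 218.7 rad/s
For an in-line slider-crank, x = r cosθ + √(L² − r² sin²θ), so v = −rω sinθ·[1 + r cosθ/√(L² − r² sin²θ)].
With r = 0.0133 m, L = 0.0631 m, θ = 98.7°: √(L² − r² sin²θ) = 0.061715 m.
v = −0.0133·218.7·0.98849·[1 + 0.0133·-0.15126/0.061715] = -2.7814 m/s.
|v| = 2.7814 m/s = 2781.4 mm/s.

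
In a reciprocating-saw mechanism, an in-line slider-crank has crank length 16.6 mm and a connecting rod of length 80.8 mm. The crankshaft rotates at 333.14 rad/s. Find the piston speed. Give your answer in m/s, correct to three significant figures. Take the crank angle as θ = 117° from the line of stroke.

ω = 333.1 rad/s
For an in-line slider-crank, x = r cosθ + √(L² − r² sin²θ), so v = −rω sinθ·[1 + r cosθ/√(L² − r² sin²θ)].
With r = 0.0166 m, L = 0.0808 m, θ = 117°: √(L² − r² sin²θ) = 0.079435 m.
v = −0.0166·333.1·0.89101·[1 + 0.0166·-0.45399/0.079435] = -4.4599 m/s.
|v| = 4.4599 m/s.

4.46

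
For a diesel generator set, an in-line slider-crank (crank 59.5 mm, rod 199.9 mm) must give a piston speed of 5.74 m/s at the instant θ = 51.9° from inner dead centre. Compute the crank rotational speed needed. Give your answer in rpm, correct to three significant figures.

985

For an in-line slider-crank, |v_piston| = rω|sinθ|·[1 + r cosθ/√(L² − r² sin²θ)].
With r = 0.0595 m, L = 0.1999 m, θ = 51.9°: the bracketed kinematic factor |dx/dθ| = 0.055668 m.
ω = v/|dx/dθ| = 5.74/0.055668 = 103.11 rad/s.
N = 60ω/(2π) = 984.64 rpm.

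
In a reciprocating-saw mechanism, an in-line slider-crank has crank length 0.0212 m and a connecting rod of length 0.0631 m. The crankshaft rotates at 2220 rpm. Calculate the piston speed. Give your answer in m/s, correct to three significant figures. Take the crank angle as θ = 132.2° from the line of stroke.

2.80

ω = 2π·2220/60 = 232.5 rad/s
For an in-line slider-crank, x = r cosθ + √(L² − r² sin²θ), so v = −rω sinθ·[1 + r cosθ/√(L² − r² sin²θ)].
With r = 0.0212 m, L = 0.0631 m, θ = 132.2°: √(L² − r² sin²θ) = 0.061114 m.
v = −0.0212·232.5·0.74080·[1 + 0.0212·-0.67172/0.061114] = -2.8003 m/s.
|v| = 2.8003 m/s.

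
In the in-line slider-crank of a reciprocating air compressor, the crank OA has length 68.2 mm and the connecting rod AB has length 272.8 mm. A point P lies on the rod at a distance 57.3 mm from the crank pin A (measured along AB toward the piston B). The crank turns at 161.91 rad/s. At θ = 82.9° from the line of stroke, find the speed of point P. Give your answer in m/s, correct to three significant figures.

ω = 161.9 rad/s.  Crank-pin speed |V_A| = rω = 11.042 m/s, perpendicular to OA.
Rod angle: sinφ = −(r/L) sinθ ⇒ φ = -14.364°; ω_rod = −rω cosθ/√(L²−r²sin²θ) = -5.1645 rad/s.
V_P = V_A + ω_rod × AP, with AP = 0.0573 m along the rod.
Components: V_Px = −rω sinθ − a·ω_rod·sinφ = -11.031 m/s;  V_Py = rω cosθ + a·ω_rod·cosφ = +1.0782 m/s.
|V_P| = √(V_Px² + V_Py²) = 11.084 m/s.

11.1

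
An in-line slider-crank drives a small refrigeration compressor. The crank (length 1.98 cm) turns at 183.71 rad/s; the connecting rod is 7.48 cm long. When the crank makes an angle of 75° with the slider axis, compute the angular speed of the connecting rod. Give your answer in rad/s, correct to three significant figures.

13.0

ω = 183.7 rad/s
The rod makes angle φ with the slider axis where L sinφ = r sinθ; differentiating, L cosφ·φ̇ = r ω cosθ.
L cosφ = √(L² − r² sin²θ) = 0.072314 m.
|ω_rod| = r ω |cosθ| / √(L² − r² sin²θ) = 0.0198·183.7·0.25882/0.072314 = 13.019 rad/s.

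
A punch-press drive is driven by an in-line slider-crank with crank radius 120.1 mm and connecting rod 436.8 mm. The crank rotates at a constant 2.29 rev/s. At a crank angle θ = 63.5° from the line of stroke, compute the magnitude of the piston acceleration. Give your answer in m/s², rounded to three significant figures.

6.94

ω = 2π·2.29 = 14.39 rad/s
x(θ) = r cosθ + √(L² − r² sin²θ); with ω constant, a = ω²·d²x/dθ².
d²x/dθ² = −r cosθ − r²(cos2θ)/√u − r⁴ sin²2θ/(4u^{3/2}),  u = L² − r² sin²θ = 0.179242 m².
Substituting r = 0.1201 m, L = 0.4368 m, θ = 63.5°: d²x/dθ² = -0.033522 m.
a = ω²·d²x/dθ² = (14.39)²·(-0.033522) = -6.94 m/s²;  |a| = 6.94 m/s².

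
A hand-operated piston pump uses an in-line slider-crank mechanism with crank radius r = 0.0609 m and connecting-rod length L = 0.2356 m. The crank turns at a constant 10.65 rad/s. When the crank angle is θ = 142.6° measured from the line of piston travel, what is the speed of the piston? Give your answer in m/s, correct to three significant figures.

ω = 10.65 rad/s
For an in-line slider-crank, x = r cosθ + √(L² − r² sin²θ), so v = −rω sinθ·[1 + r cosθ/√(L² − r² sin²θ)].
With r = 0.0609 m, L = 0.2356 m, θ = 142.6°: √(L² − r² sin²θ) = 0.23268 m.
v = −0.0609·10.65·0.60738·[1 + 0.0609·-0.79441/0.23268] = -0.31203 m/s.
|v| = 0.31203 m/s.

0.312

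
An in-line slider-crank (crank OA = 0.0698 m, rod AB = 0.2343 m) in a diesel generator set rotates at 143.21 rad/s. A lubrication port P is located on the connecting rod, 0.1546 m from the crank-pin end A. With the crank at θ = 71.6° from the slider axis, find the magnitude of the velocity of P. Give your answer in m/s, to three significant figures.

ω = 143.2 rad/s.  Crank-pin speed |V_A| = rω = 9.9961 m/s, perpendicular to OA.
Rod angle: sinφ = −(r/L) sinθ ⇒ φ = -16.420°; ω_rod = −rω cosθ/√(L²−r²sin²θ) = -14.039 rad/s.
V_P = V_A + ω_rod × AP, with AP = 0.1546 m along the rod.
Components: V_Px = −rω sinθ − a·ω_rod·sinφ = -10.099 m/s;  V_Py = rω cosθ + a·ω_rod·cosφ = +1.0733 m/s.
|V_P| = √(V_Px² + V_Py²) = 10.155 m/s.

10.2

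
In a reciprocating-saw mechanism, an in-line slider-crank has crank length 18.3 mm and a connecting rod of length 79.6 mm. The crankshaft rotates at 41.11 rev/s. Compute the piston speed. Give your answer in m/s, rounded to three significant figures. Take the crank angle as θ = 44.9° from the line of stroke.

3.89

ω = 2π·41.1 = 258.3 rad/s
For an in-line slider-crank, x = r cosθ + √(L² − r² sin²θ), so v = −rω sinθ·[1 + r cosθ/√(L² − r² sin²θ)].
With r = 0.0183 m, L = 0.0796 m, θ = 44.9°: √(L² − r² sin²θ) = 0.078545 m.
v = −0.0183·258.3·0.70587·[1 + 0.0183·0.70834/0.078545] = -3.8873 m/s.
|v| = 3.8873 m/s.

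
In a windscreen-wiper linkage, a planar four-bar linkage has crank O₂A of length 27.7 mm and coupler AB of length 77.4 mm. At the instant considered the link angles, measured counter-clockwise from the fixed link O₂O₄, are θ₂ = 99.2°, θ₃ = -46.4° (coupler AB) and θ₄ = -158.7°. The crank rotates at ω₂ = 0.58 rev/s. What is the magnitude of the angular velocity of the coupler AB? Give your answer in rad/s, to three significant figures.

ω₂ = 3.644 rad/s (from 0.58 rev/s).
Differentiating the loop-closure r₂e^{iθ₂}+r₃e^{iθ₃}=r₁+r₄e^{iθ₄} gives r₂ω₂e^{iθ₂}+r₃ω₃e^{iθ₃}=r₄ω₄e^{iθ₄}.
Eliminating the other unknown: ω₃ = r₂ω₂ sin(θ₄−θ₂) / [r₃ sin(θ₃−θ₄)].
Numerator sine = +0.97778; denominator sine = +0.92521.
Result = 0.0277·3.644·(+0.97778) / (0.0774·(+0.92521)) = +1.3783 rad/s; magnitude 1.3783 rad/s.

1.38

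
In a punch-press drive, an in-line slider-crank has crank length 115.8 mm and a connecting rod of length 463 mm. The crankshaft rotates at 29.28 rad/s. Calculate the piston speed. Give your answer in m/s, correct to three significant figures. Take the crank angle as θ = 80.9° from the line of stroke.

3.48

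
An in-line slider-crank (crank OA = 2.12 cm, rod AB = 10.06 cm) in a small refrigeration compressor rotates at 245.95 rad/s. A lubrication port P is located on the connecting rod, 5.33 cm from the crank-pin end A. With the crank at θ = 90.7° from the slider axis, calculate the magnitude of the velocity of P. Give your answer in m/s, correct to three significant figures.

ω = 245.9 rad/s.  Crank-pin speed |V_A| = rω = 5.2141 m/s, perpendicular to OA.
Rod angle: sinφ = −(r/L) sinθ ⇒ φ = -12.165°; ω_rod = −rω cosθ/√(L²−r²sin²θ) = +0.64776 rad/s.
V_P = V_A + ω_rod × AP, with AP = 0.0533 m along the rod.
Components: V_Px = −rω sinθ − a·ω_rod·sinφ = -5.2065 m/s;  V_Py = rω cosθ + a·ω_rod·cosφ = -0.029951 m/s.
|V_P| = √(V_Px² + V_Py²) = 5.2066 m/s.

5.21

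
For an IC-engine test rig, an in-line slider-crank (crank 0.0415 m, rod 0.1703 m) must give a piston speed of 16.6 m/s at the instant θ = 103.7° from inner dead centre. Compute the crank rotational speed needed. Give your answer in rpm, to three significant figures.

For an in-line slider-crank, |v_piston| = rω|sinθ|·[1 + r cosθ/√(L² − r² sin²θ)].
With r = 0.0415 m, L = 0.1703 m, θ = 103.7°: the bracketed kinematic factor |dx/dθ| = 0.037924 m.
ω = v/|dx/dθ| = 16.6/0.037924 = 437.72 rad/s.
N = 60ω/(2π) = 4179.9 rpm.

4180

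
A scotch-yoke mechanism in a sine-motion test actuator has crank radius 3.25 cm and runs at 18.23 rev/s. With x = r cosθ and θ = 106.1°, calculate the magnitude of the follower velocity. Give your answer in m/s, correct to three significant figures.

3.58

ω = 114.5 rad/s (from 18.23 rev/s).
x = r cosθ ⇒ ẋ = −rω sinθ.
|v| = rω|sinθ| = 0.0325·114.5·|sin 106.1°| = 3.5766 m/s.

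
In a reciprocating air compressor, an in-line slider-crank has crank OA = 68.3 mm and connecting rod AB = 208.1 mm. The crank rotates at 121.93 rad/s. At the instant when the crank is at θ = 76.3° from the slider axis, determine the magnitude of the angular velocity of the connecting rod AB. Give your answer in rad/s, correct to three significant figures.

10.00

ω = 121.9 rad/s
The rod makes angle φ with the slider axis where L sinφ = r sinθ; differentiating, L cosφ·φ̇ = r ω cosθ.
L cosφ = √(L² − r² sin²θ) = 0.19724 m.
|ω_rod| = r ω |cosθ| / √(L² − r² sin²θ) = 0.0683·121.9·0.23684/0.19724 = 9.9999 rad/s.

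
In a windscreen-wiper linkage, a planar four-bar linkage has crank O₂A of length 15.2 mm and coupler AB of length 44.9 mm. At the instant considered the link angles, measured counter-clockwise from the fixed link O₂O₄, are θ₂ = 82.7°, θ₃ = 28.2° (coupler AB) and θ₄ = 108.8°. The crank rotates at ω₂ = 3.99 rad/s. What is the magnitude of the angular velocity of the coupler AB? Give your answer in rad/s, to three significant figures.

0.602

ω₂ = 3.99 rad/s
Differentiating the loop-closure r₂e^{iθ₂}+r₃e^{iθ₃}=r₁+r₄e^{iθ₄} gives r₂ω₂e^{iθ₂}+r₃ω₃e^{iθ₃}=r₄ω₄e^{iθ₄}.
Eliminating the other unknown: ω₃ = r₂ω₂ sin(θ₄−θ₂) / [r₃ sin(θ₃−θ₄)].
Numerator sine = +0.43994; denominator sine = -0.98657.
Result = 0.0152·3.99·(+0.43994) / (0.0449·(-0.98657)) = -0.60233 rad/s; magnitude 0.60233 rad/s.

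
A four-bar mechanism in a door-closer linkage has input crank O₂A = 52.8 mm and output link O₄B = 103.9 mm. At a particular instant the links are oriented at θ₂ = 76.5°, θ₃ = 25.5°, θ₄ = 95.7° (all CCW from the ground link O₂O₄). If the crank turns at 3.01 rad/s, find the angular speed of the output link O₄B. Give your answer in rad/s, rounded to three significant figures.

1.26

ω₂ = 3.01 rad/s
Differentiating the loop-closure r₂e^{iθ₂}+r₃e^{iθ₃}=r₁+r₄e^{iθ₄} gives r₂ω₂e^{iθ₂}+r₃ω₃e^{iθ₃}=r₄ω₄e^{iθ₄}.
Eliminating the other unknown: ω₄ = r₂ω₂ sin(θ₂−θ₃) / [r₄ sin(θ₄−θ₃)].
Numerator sine = +0.77715; denominator sine = +0.94088.
Result = 0.0528·3.01·(+0.77715) / (0.1039·(+0.94088)) = +1.2634 rad/s; magnitude 1.2634 rad/s.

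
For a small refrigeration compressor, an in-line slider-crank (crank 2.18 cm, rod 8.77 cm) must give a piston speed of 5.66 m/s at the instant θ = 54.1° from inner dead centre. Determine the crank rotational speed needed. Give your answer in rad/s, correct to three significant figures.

279

For an in-line slider-crank, |v_piston| = rω|sinθ|·[1 + r cosθ/√(L² − r² sin²θ)].
With r = 0.0218 m, L = 0.0877 m, θ = 54.1°: the bracketed kinematic factor |dx/dθ| = 0.020287 m.
ω = v/|dx/dθ| = 5.66/0.020287 = 279 rad/s.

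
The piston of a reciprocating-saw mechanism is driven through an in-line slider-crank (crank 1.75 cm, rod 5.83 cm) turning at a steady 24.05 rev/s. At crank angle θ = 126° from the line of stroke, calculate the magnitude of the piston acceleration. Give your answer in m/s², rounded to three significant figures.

ω = 2π·24.1 = 151.1 rad/s
x(θ) = r cosθ + √(L² − r² sin²θ); with ω constant, a = ω²·d²x/dθ².
d²x/dθ² = −r cosθ − r²(cos2θ)/√u − r⁴ sin²2θ/(4u^{3/2}),  u = L² − r² sin²θ = 0.00319845 m².
Substituting r = 0.0175 m, L = 0.0583 m, θ = 126°: d²x/dθ² = +0.011842 m.
a = ω²·d²x/dθ² = (151.1)²·(+0.011842) = +270.41 m/s²;  |a| = 270.41 m/s².

270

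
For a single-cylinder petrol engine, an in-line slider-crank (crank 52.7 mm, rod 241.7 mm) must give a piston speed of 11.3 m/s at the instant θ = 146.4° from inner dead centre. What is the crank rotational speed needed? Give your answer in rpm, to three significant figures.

For an in-line slider-crank, |v_piston| = rω|sinθ|·[1 + r cosθ/√(L² − r² sin²θ)].
With r = 0.0527 m, L = 0.2417 m, θ = 146.4°: the bracketed kinematic factor |dx/dθ| = 0.023828 m.
ω = v/|dx/dθ| = 11.3/0.023828 = 474.23 rad/s.
N = 60ω/(2π) = 4528.5 rpm.

4530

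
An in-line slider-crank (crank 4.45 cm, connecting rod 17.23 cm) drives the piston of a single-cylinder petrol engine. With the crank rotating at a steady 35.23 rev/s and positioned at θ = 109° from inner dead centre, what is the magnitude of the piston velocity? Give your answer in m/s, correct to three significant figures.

ω = 2π·35.2 = 221.4 rad/s
For an in-line slider-crank, x = r cosθ + √(L² − r² sin²θ), so v = −rω sinθ·[1 + r cosθ/√(L² − r² sin²θ)].
With r = 0.0445 m, L = 0.1723 m, θ = 109°: √(L² − r² sin²θ) = 0.16708 m.
v = −0.0445·221.4·0.94552·[1 + 0.0445·-0.32557/0.16708] = -8.5061 m/s.
|v| = 8.5061 m/s.

8.51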